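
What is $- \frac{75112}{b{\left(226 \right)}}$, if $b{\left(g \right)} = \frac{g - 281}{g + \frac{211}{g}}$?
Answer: $\frac{1926134572}{6215} \approx 3.0992 \cdot 10^{5}$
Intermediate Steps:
$b{\left(g \right)} = \frac{-281 + g}{g + \frac{211}{g}}$
$- \frac{75112}{b{\left(226 \right)}} = - \frac{75112}{226 \frac{1}{211 + 226^{2}} \left(-281 + 226\right)} = - \frac{75112}{226 \frac{1}{211 + 51076} \left(-55\right)} = - \frac{75112}{226 \cdot \frac{1}{51287} \left(-55\right)} = - \frac{75112}{- \frac{12430}{51287}} = \left(-75112\right) \left(- \frac{51287}{12430}\right) = \frac{1926134572}{6215}$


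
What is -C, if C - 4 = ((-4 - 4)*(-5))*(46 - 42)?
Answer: -164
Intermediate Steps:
C = 164 (C = 4 + ((-4 - 4)*(-5))*(46 - 42) = 4 - 8*(-5)*4 = 4 + 40*4 = 4 + 160 = 164)
-C = -1*164 = -164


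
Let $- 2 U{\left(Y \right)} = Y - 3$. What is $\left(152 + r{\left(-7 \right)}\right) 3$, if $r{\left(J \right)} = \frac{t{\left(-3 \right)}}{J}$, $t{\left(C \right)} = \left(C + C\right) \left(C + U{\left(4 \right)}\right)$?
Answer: $447$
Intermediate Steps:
$U{\left(Y \right)} = \frac{3}{2} - \frac{Y}{2}$ ($U{\left(Y \right)} = - \frac{Y - 3}{2} = - \frac{-3 + Y}{2} = \frac{3}{2} - \frac{Y}{2}$)
$t{\left(C \right)} = 2 C \left(- \frac{1}{2} + C\right)$ ($t{\left(C \right)} = \left(C + C\right) \left(C + \left(\frac{3}{2} - 2\right)\right) = 2 C \left(C + \left(\frac{3}{2} - 2\right)\right) = 2 C \left(C - \frac{1}{2}\right) = 2 C \left(- \frac{1}{2} + C\right)$)
$r{\left(J \right)} = \frac{21}{J}$ ($r{\left(J \right)} = \frac{\left(-3\right) \left(-1 + 2 \left(-3\right)\right)}{J} = \frac{\left(-3\right) \left(-1 - 6\right)}{J} = \frac{\left(-3\right) \left(-7\right)}{J} = \frac{21}{J}$)
$\left(152 + r{\left(-7 \right)}\right) 3 = \left(152 + \frac{21}{-7}\right) 3 = \left(152 + 21 \left(- \frac{1}{7}\right)\right) 3 = \left(152 - 3\right) 3 = 149 \cdot 3 = 447$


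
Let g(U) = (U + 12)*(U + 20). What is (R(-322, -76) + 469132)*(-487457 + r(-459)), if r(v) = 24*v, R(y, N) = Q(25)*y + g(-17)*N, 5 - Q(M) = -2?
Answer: -233294336514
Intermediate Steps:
g(U) = (12 + U)*(20 + U)
Q(M) = 7 (Q(M) = 5 - 1*(-2) = 5 + 2 = 7)
R(y, N) = -15*N + 7*y (R(y, N) = 7*y + (240 + (-17)² + 32*(-17))*N = 7*y + (240 + 289 - 544)*N = 7*y - 15*N = -15*N + 7*y)
(R(-322, -76) + 469132)*(-487457 + r(-459)) = ((-15*(-76) + 7*(-322)) + 469132)*(-487457 + 24*(-459)) = ((1140 - 2254) + 469132)*(-487457 - 11016) = (-1114 + 469132)*(-498473) = 468018*(-498473) = -233294336514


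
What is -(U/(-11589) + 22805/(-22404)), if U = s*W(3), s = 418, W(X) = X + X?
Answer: 106825459/86546652 ≈ 1.2343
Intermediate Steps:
W(X) = 2*X
U = 2508 (U = 418*(2*3) = 418*6 = 2508)
-(U/(-11589) + 22805/(-22404)) = -(2508/(-11589) + 22805/(-22404)) = -(2508*(-1/11589) + 22805*(-1/22404)) = -(-836/3863 - 22805/22404) = -1*(-106825459/86546652) = 106825459/86546652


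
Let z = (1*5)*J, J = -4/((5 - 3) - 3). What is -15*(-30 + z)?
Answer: 150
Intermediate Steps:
J = 4 (J = -4/(2 - 3) = -4/(-1) = -4*(-1) = 4)
z = 20 (z = (1*5)*4 = 5*4 = 20)
-15*(-30 + z) = -15*(-30 + 20) = -15*(-10) = 150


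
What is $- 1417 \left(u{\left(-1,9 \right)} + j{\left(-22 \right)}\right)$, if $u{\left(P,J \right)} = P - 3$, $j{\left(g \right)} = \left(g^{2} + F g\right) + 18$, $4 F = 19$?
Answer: $- \frac{1115179}{2} \approx -5.5759 \cdot 10^{5}$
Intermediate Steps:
$F = \frac{19}{4}$ ($F = \frac{1}{4} \cdot 19 = \frac{19}{4} \approx 4.75$)
$j{\left(g \right)} = 18 + g^{2} + \frac{19 g}{4}$ ($j{\left(g \right)} = \left(g^{2} + \frac{19 g}{4}\right) + 18 = 18 + g^{2} + \frac{19 g}{4}$)
$u{\left(P,J \right)} = -3 + P$
$- 1417 \left(u{\left(-1,9 \right)} + j{\left(-22 \right)}\right) = - 1417 \left(\left(-3 - 1\right) + \left(18 + \left(-22\right)^{2} + \frac{19}{4} \left(-22\right)\right)\right) = - 1417 \left(-4 + \left(18 + 484 - \frac{209}{2}\right)\right) = - 1417 \left(-4 + \frac{795}{2}\right) = \left(-1417\right) \frac{787}{2} = - \frac{1115179}{2}$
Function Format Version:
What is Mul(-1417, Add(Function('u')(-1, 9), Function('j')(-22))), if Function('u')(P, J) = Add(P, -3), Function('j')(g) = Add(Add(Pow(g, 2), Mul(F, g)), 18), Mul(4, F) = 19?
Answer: Rational(-1115179, 2) ≈ -5.5759e+5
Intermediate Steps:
F = Rational(19, 4) (F = Mul(Rational(1, 4), 19) = Rational(19, 4) ≈ 4.7500)
Function('j')(g) = Add(18, Pow(g, 2), Mul(Rational(19, 4), g)) (Function('j')(g) = Add(Add(Pow(g, 2), Mul(Rational(19, 4), g)), 18) = Add(18, Pow(g, 2), Mul(Rational(19, 4), g)))
Function('u')(P, J) = Add(-3, P)
Mul(-1417, Add(Function('u')(-1, 9), Function('j')(-22))) = Mul(-1417, Add(Add(-3, -1), Add(18, Pow(-22, 2), Mul(Rational(19, 4), -22)))) = Mul(-1417, Add(-4, Add(18, 484, Rational(-209, 2)))) = Mul(-1417, Add(-4, Rational(795, 2))) = Mul(-1417, Rational(787, 2)) = Rational(-1115179, 2)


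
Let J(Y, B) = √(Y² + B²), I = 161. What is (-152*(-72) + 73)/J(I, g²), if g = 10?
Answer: 11017*√35921/35921 ≈ 58.128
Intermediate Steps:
J(Y, B) = √(B² + Y²)
(-152*(-72) + 73)/J(I, g²) = (-152*(-72) + 73)/(√((10²)² + 161²)) = (10944 + 73)/(√(100² + 25921)) = 11017/(√(10000 + 25921)) = 11017/(√35921) = 11017*(√35921/35921) = 11017*√35921/35921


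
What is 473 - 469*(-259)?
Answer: 121944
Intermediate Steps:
473 - 469*(-259) = 473 + 121471 = 121944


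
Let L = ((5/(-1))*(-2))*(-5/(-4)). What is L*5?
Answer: 125/2 ≈ 62.500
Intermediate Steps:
L = 25/2 (L = ((5*(-1))*(-2))*(-5*(-¼)) = -5*(-2)*(5/4) = 10*(5/4) = 25/2 ≈ 12.500)
L*5 = (25/2)*5 = 125/2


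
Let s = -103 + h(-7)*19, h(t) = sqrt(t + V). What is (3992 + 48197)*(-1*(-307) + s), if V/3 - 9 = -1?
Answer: 10646556 + 991591*sqrt(17) ≈ 1.4735e+7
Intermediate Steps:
V = 24 (V = 27 + 3*(-1) = 27 - 3 = 24)
h(t) = sqrt(24 + t) (h(t) = sqrt(t + 24) = sqrt(24 + t))
s = -103 + 19*sqrt(17) (s = -103 + sqrt(24 - 7)*19 = -103 + sqrt(17)*19 = -103 + 19*sqrt(17) ≈ -24.661)
(3992 + 48197)*(-1*(-307) + s) = (3992 + 48197)*(-1*(-307) + (-103 + 19*sqrt(17))) = 52189*(307 + (-103 + 19*sqrt(17))) = 52189*(204 + 19*sqrt(17)) = 10646556 + 991591*sqrt(17)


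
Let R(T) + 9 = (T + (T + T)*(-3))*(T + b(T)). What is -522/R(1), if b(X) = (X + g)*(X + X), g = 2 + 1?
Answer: 29/3 ≈ 9.6667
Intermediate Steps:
g = 3
b(X) = 2*X*(3 + X) (b(X) = (X + 3)*(X + X) = (3 + X)*(2*X) = 2*X*(3 + X))
R(T) = -9 - 5*T*(T + 2*T*(3 + T)) (R(T) = -9 + (T + (T + T)*(-3))*(T + 2*T*(3 + T)) = -9 + (T + (2*T)*(-3))*(T + 2*T*(3 + T)) = -9 + (T - 6*T)*(T + 2*T*(3 + T)) = -9 + (-5*T)*(T + 2*T*(3 + T)) = -9 - 5*T*(T + 2*T*(3 + T)))
-522/R(1) = -522/(-9 - 35*1**2 - 10*1**3) = -522/(-9 - 35*1 - 10*1) = -522/(-9 - 35 - 10) = -522/(-54) = -522*(-1/54) = 29/3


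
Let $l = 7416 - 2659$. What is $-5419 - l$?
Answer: $-10176$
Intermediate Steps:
$l = 4757$
$-5419 - l = -5419 - 4757 = -10176$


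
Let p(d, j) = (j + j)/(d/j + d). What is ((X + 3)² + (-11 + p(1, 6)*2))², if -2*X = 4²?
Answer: 58564/49 ≈ 1195.2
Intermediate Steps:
X = -8 (X = -½*4² = -½*16 = -8)
p(d, j) = 2*j/(d + d/j) (p(d, j) = (2*j)/(d + d/j) = 2*j/(d + d/j))
((X + 3)² + (-11 + p(1, 6)*2))² = ((-8 + 3)² + (-11 + (2*6²/(1*(1 + 6)))*2))² = ((-5)² + (-11 + (2*1*36/7)*2))² = (25 + (-11 + (2*1*36*(⅐))*2))² = (25 + (-11 + (72/7)*2))² = (25 + (-11 + 144/7))² = (25 + 67/7)² = (242/7)² = 58564/49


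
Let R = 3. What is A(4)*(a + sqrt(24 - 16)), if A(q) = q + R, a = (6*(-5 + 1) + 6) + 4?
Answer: -98 + 14*sqrt(2) ≈ -78.201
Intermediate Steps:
a = -14 (a = (6*(-4) + 6) + 4 = (-24 + 6) + 4 = -18 + 4 = -14)
A(q) = 3 + q (A(q) = q + 3 = 3 + q)
A(4)*(a + sqrt(24 - 16)) = (3 + 4)*(-14 + sqrt(24 - 16)) = 7*(-14 + sqrt(8)) = 7*(-14 + 2*sqrt(2)) = -98 + 14*sqrt(2)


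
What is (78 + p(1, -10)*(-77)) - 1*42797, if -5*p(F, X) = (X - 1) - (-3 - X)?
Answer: -214981/5 ≈ -42996.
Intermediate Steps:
p(F, X) = -2/5 - 2*X/5 (p(F, X) = -((X - 1) - (-3 - X))/5 = -((-1 + X) + (3 + X))/5 = -(2 + 2*X)/5 = -2/5 - 2*X/5)
(78 + p(1, -10)*(-77)) - 1*42797 = (78 + (-2/5 - 2/5*(-10))*(-77)) - 1*42797 = (78 + (-2/5 + 4)*(-77)) - 42797 = (78 + (18/5)*(-77)) - 42797 = (78 - 1386/5) - 42797 = -996/5 - 42797 = -214981/5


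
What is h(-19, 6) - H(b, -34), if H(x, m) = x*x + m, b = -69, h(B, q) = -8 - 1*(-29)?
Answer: -4706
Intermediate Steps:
h(B, q) = 21 (h(B, q) = -8 + 29 = 21)
H(x, m) = m + x² (H(x, m) = x² + m = m + x²)
h(-19, 6) - H(b, -34) = 21 - (-34 + (-69)²) = 21 - (-34 + 4761) = 21 - 1*4727 = 21 - 4727 = -4706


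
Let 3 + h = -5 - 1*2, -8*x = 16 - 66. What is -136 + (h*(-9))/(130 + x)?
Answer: -14752/109 ≈ -135.34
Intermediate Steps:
x = 25/4 (x = -(16 - 66)/8 = -⅛*(-50) = 25/4 ≈ 6.2500)
h = -10 (h = -3 + (-5 - 1*2) = -3 + (-5 - 2) = -3 - 7 = -10)
-136 + (h*(-9))/(130 + x) = -136 + (-10*(-9))/(130 + 25/4) = -136 + 90/(545/4) = -136 + 90*(4/545) = -136 + 72/109 = -14752/109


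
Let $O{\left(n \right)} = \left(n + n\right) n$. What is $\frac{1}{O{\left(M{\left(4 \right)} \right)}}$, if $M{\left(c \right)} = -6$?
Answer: $\frac{1}{72} \approx 0.013889$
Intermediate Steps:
$O{\left(n \right)} = 2 n^{2}$ ($O{\left(n \right)} = 2 n n = 2 n^{2}$)
$\frac{1}{O{\left(M{\left(4 \right)} \right)}} = \frac{1}{2 \left(-6\right)^{2}} = \frac{1}{2 \cdot 36} = \frac{1}{72}$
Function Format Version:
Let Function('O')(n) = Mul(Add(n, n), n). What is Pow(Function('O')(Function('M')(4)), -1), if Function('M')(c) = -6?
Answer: Rational(1, 72) ≈ 0.013889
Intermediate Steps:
Function('O')(n) = Mul(2, Pow(n, 2)) (Function('O')(n) = Mul(Mul(2, n), n) = Mul(2, Pow(n, 2)))
Pow(Function('O')(Function('M')(4)), -1) = Pow(Mul(2, Pow(-6, 2)), -1) = Pow(Mul(2, 36), -1) = Pow(72, -1) = Rational(1, 72)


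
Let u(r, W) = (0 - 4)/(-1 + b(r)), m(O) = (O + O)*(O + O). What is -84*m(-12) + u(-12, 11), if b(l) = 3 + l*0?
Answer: -48386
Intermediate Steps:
b(l) = 3 (b(l) = 3 + 0 = 3)
m(O) = 4*O² (m(O) = (2*O)*(2*O) = 4*O²)
u(r, W) = -2 (u(r, W) = (0 - 4)/(-1 + 3) = -4/2 = -4*½ = -2)
-84*m(-12) + u(-12, 11) = -336*(-12)² - 2 = -336*144 - 2 = -84*576 - 2 = -48384 - 2 = -48386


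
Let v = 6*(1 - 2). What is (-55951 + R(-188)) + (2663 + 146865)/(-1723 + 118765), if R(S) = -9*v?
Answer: -3271073573/58521 ≈ -55896.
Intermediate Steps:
v = -6 (v = 6*(-1) = -6)
R(S) = 54 (R(S) = -9*(-6) = 54)
(-55951 + R(-188)) + (2663 + 146865)/(-1723 + 118765) = (-55951 + 54) + (2663 + 146865)/(-1723 + 118765) = -55897 + 149528/117042 = -55897 + 149528*(1/117042) = -55897 + 74764/58521 = -3271073573/58521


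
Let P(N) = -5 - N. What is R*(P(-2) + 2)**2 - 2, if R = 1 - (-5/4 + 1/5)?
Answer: 1/20 ≈ 0.050000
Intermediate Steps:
R = 41/20 (R = 1 - (-5*1/4 + 1*(1/5)) = 1 - (-5/4 + 1/5) = 1 - 1*(-21/20) = 1 + 21/20 = 41/20 ≈ 2.0500)
R*(P(-2) + 2)**2 - 2 = 41*((-5 - 1*(-2)) + 2)**2/20 - 2 = 41*((-5 + 2) + 2)**2/20 - 2 = 41*(-3 + 2)**2/20 - 2 = (41/20)*(-1)**2 - 2 = (41/20)*1 - 2 = 41/20 - 2 = 1/20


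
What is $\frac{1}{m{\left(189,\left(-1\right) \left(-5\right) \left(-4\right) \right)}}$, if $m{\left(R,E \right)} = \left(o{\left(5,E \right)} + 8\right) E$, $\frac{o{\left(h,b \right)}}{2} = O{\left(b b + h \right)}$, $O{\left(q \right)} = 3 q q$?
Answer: $- \frac{1}{19683160} \approx -5.0805 \cdot 10^{-8}$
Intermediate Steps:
$O{\left(q \right)} = 3 q^{2}$
$o{\left(h,b \right)} = 6 \left(h + b^{2}\right)^{2}$ ($o{\left(h,b \right)} = 2 \cdot 3 \left(b b + h\right)^{2} = 2 \cdot 3 \left(b^{2} + h\right)^{2} = 2 \cdot 3 \left(h + b^{2}\right)^{2} = 6 \left(h + b^{2}\right)^{2}$)
$m{\left(R,E \right)} = E \left(8 + 6 \left(5 + E^{2}\right)^{2}\right)$ ($m{\left(R,E \right)} = \left(6 \left(5 + E^{2}\right)^{2} + 8\right) E = \left(8 + 6 \left(5 + E^{2}\right)^{2}\right) E = E \left(8 + 6 \left(5 + E^{2}\right)^{2}\right)$)
$\frac{1}{m{\left(189,\left(-1\right) \left(-5\right) \left(-4\right) \right)}} = \frac{1}{2 \left(-1\right) \left(-5\right) \left(-4\right) \left(4 + 3 \left(5 + \left(\left(-1\right) \left(-5\right) \left(-4\right)\right)^{2}\right)^{2}\right)} = \frac{1}{2 \cdot 5 \left(-4\right) \left(4 + 3 \left(5 + \left(5 \left(-4\right)\right)^{2}\right)^{2}\right)} = \frac{1}{2 \left(-20\right) \left(4 + 3 \left(5 + \left(-20\right)^{2}\right)^{2}\right)} = \frac{1}{2 \left(-20\right) \left(4 + 3 \left(5 + 400\right)^{2}\right)} = \frac{1}{2 \left(-20\right) \left(4 + 3 \cdot 405^{2}\right)} = \frac{1}{2 \left(-20\right) \left(4 + 3 \cdot 164025\right)} = \frac{1}{2 \left(-20\right) \left(4 + 492075\right)} = \frac{1}{2 \left(-20\right) 492079} = \frac{1}{-19683160} = - \frac{1}{19683160}$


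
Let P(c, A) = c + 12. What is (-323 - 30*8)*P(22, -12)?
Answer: -19142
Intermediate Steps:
P(c, A) = 12 + c
(-323 - 30*8)*P(22, -12) = (-323 - 30*8)*(12 + 22) = (-323 - 240)*34 = -563*34 = -19142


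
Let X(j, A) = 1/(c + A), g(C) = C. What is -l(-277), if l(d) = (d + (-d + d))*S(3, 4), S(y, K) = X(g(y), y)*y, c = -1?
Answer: 831/2 ≈ 415.50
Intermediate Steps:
X(j, A) = 1/(-1 + A)
S(y, K) = y/(-1 + y)
l(d) = 3*d/2 (l(d) = (d + (-d + d))*(3/(-1 + 3)) = (d + 0)*(3/2) = d*(3*(½)) = d*(3/2) = 3*d/2)
-l(-277) = -3*(-277)/2 = -1*(-831/2) = 831/2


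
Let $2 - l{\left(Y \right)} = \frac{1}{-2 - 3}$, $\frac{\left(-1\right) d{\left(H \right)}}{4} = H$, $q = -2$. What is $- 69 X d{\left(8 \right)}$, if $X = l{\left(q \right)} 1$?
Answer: $\frac{24288}{5} \approx 4857.6$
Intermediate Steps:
$d{\left(H \right)} = - 4 H$
$l{\left(Y \right)} = \frac{11}{5}$ ($l{\left(Y \right)} = 2 - \frac{1}{-2 - 3} = 2 - \frac{1}{-5} = 2 - - \frac{1}{5} = 2 + \frac{1}{5} = \frac{11}{5}$)
$X = \frac{11}{5}$ ($X = \frac{11}{5} \cdot 1 = \frac{11}{5} \approx 2.2$)
$- 69 X d{\left(8 \right)} = \left(-69\right) \frac{11}{5} \left(\left(-4\right) 8\right) = \left(- \frac{759}{5}\right) \left(-32\right) = \frac{24288}{5}$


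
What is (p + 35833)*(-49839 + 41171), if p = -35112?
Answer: -6249628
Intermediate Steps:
(p + 35833)*(-49839 + 41171) = (-35112 + 35833)*(-49839 + 41171) = 721*(-8668) = -6249628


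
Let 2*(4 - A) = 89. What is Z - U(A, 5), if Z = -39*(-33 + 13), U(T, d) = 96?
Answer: 684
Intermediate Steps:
A = -81/2 (A = 4 - 1/2*89 = 4 - 89/2 = -81/2 ≈ -40.500)
Z = 780 (Z = -39*(-20) = 780)
Z - U(A, 5) = 780 - 1*96 = 780 - 96 = 684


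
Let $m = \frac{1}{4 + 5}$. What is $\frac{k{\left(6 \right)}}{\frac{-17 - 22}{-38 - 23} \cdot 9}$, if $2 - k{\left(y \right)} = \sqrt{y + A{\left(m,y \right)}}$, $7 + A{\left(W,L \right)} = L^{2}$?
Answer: $\frac{122}{351} - \frac{61 \sqrt{35}}{351} \approx -0.68057$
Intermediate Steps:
$m = \frac{1}{9} \approx 0.11111$
$A{\left(W,L \right)} = -7 + L^{2}$
$k{\left(y \right)} = 2 - \sqrt{-7 + y + y^{2}}$ ($k{\left(y \right)} = 2 - \sqrt{y + \left(-7 + y^{2}\right)} = 2 - \sqrt{-7 + y + y^{2}}$)
$\frac{k{\left(6 \right)}}{\frac{-17 - 22}{-38 - 23} \cdot 9} = \frac{2 - \sqrt{-7 + 6 + 6^{2}}}{\frac{-17 - 22}{-38 - 23} \cdot 9} = \frac{2 - \sqrt{-7 + 6 + 36}}{\frac{-17 - 22}{-61} \cdot 9} = \frac{2 - \sqrt{35}}{\left(-39\right) \left(- \frac{1}{61}\right) 9} = \frac{2 - \sqrt{35}}{\frac{39}{61} \cdot 9} = \frac{2 - \sqrt{35}}{\frac{351}{61}} = \left(2 - \sqrt{35}\right) \frac{61}{351} = \frac{122}{351} - \frac{61 \sqrt{35}}{351}$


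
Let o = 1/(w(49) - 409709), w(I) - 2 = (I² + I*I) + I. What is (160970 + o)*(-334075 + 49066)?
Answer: -6191314189315957/134952 ≈ -4.5878e+10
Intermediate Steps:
w(I) = 2 + I + 2*I² (w(I) = 2 + ((I² + I*I) + I) = 2 + ((I² + I²) + I) = 2 + (2*I² + I) = 2 + (I + 2*I²) = 2 + I + 2*I²)
o = -1/404856 (o = 1/((2 + 49 + 2*49²) - 409709) = 1/((2 + 49 + 2*2401) - 409709) = 1/((2 + 49 + 4802) - 409709) = 1/(4853 - 409709) = 1/(-404856) = -1/404856 ≈ -2.4700e-6)
(160970 + o)*(-334075 + 49066) = (160970 - 1/404856)*(-334075 + 49066) = (65169670319/404856)*(-285009) = -6191314189315957/134952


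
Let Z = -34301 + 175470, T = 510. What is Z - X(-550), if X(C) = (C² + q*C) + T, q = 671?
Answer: 207209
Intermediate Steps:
X(C) = 510 + C² + 671*C (X(C) = (C² + 671*C) + 510 = 510 + C² + 671*C)
Z = 141169
Z - X(-550) = 141169 - (510 + (-550)² + 671*(-550)) = 141169 - (510 + 302500 - 369050) = 141169 - 1*(-66040) = 141169 + 66040 = 207209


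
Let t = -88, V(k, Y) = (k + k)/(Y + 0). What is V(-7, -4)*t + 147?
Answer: -161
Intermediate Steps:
V(k, Y) = 2*k/Y (V(k, Y) = (2*k)/Y = 2*k/Y)
V(-7, -4)*t + 147 = (2*(-7)/(-4))*(-88) + 147 = (2*(-7)*(-1/4))*(-88) + 147 = (7/2)*(-88) + 147 = -308 + 147 = -161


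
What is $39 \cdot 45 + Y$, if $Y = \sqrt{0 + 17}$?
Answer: $1755 + \sqrt{17} \approx 1759.1$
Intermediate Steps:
$Y = \sqrt{17} \approx 4.1231$
$39 \cdot 45 + Y = 39 \cdot 45 + \sqrt{17} = 1755 + \sqrt{17}$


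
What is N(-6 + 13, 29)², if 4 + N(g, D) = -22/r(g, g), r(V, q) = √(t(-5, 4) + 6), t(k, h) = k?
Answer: 676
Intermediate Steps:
r(V, q) = 1 (r(V, q) = √(-5 + 6) = √1 = 1)
N(g, D) = -26 (N(g, D) = -4 - 22/1 = -4 - 22*1 = -4 - 22 = -26)
N(-6 + 13, 29)² = (-26)² = 676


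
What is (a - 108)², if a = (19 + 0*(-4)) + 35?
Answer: 2916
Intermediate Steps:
a = 54 (a = (19 + 0) + 35 = 19 + 35 = 54)
(a - 108)² = (54 - 108)² = (-54)² = 2916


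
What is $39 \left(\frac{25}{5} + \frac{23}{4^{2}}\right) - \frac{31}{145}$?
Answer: $\frac{581969}{2320} \approx 250.85$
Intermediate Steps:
$39 \left(\frac{25}{5} + \frac{23}{4^{2}}\right) - \frac{31}{145} = 39 \left(25 \cdot \frac{1}{5} + \frac{23}{16}\right) - \frac{31}{145} = 39 \left(5 + 23 \cdot \frac{1}{16}\right) - \frac{31}{145} = 39 \left(5 + \frac{23}{16}\right) - \frac{31}{145} = 39 \cdot \frac{103}{16} - \frac{31}{145} = \frac{4017}{16} - \frac{31}{145} = \frac{581969}{2320}$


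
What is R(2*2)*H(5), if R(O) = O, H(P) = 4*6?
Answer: 96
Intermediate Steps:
H(P) = 24
R(2*2)*H(5) = (2*2)*24 = 4*24 = 96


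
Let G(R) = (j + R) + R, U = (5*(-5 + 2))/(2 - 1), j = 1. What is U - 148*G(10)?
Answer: -3123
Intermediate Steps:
U = -15 (U = (5*(-3))/1 = -15*1 = -15)
G(R) = 1 + 2*R (G(R) = (1 + R) + R = 1 + 2*R)
U - 148*G(10) = -15 - 148*(1 + 2*10) = -15 - 148*(1 + 20) = -15 - 148*21 = -15 - 3108 = -3123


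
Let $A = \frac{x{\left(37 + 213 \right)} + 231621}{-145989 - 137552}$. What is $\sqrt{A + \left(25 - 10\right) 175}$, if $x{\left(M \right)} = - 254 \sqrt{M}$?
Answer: $\frac{\sqrt{210972509987664 + 360097070 \sqrt{10}}}{283541} \approx 51.227$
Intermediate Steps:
$A = - \frac{231621}{283541} + \frac{1270 \sqrt{10}}{283541}$ ($A = \frac{- 254 \sqrt{37 + 213} + 231621}{-145989 - 137552} = \frac{- 254 \sqrt{250} + 231621}{-283541} = \left(- 254 \cdot 5 \sqrt{10} + 231621\right) \left(- \frac{1}{283541}\right) = \left(- 1270 \sqrt{10} + 231621\right) \left(- \frac{1}{283541}\right) = \left(231621 - 1270 \sqrt{10}\right) \left(- \frac{1}{283541}\right) = - \frac{231621}{283541} + \frac{1270 \sqrt{10}}{283541} \approx -0.80272$)
$\sqrt{A + \left(25 - 10\right) 175} = \sqrt{\left(- \frac{231621}{283541} + \frac{1270 \sqrt{10}}{283541}\right) + \left(25 - 10\right) 175} = \sqrt{\left(- \frac{231621}{283541} + \frac{1270 \sqrt{10}}{283541}\right) + 15 \cdot 175} = \sqrt{\left(- \frac{231621}{283541} + \frac{1270 \sqrt{10}}{283541}\right) + 2625} = \sqrt{\frac{744063504}{283541} + \frac{1270 \sqrt{10}}{283541}}$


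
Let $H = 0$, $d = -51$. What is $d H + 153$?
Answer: $153$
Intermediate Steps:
$d H + 153 = \left(-51\right) 0 + 153 = 0 + 153 = 153$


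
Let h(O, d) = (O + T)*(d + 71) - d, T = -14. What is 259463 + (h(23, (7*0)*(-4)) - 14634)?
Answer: 245468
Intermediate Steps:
h(O, d) = -d + (-14 + O)*(71 + d) (h(O, d) = (O - 14)*(d + 71) - d = (-14 + O)*(71 + d) - d = -d + (-14 + O)*(71 + d))
259463 + (h(23, (7*0)*(-4)) - 14634) = 259463 + ((-994 - 15*7*0*(-4) + 71*23 + 23*((7*0)*(-4))) - 14634) = 259463 + ((-994 - 0*(-4) + 1633 + 23*(0*(-4))) - 14634) = 259463 + ((-994 - 15*0 + 1633 + 23*0) - 14634) = 259463 + ((-994 + 0 + 1633 + 0) - 14634) = 259463 + (639 - 14634) = 259463 - 13995 = 245468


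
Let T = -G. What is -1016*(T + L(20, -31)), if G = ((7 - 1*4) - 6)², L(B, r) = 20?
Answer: -11176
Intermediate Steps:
G = 9 (G = ((7 - 4) - 6)² = (3 - 6)² = (-3)² = 9)
T = -9 (T = -1*9 = -9)
-1016*(T + L(20, -31)) = -1016*(-9 + 20) = -1016*11 = -11176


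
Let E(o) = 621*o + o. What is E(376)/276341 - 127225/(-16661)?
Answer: 39054025117/4604117401 ≈ 8.4824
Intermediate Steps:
E(o) = 622*o
E(376)/276341 - 127225/(-16661) = (622*376)/276341 - 127225/(-16661) = 233872*(1/276341) - 127225*(-1/16661) = 233872/276341 + 127225/16661 = 39054025117/4604117401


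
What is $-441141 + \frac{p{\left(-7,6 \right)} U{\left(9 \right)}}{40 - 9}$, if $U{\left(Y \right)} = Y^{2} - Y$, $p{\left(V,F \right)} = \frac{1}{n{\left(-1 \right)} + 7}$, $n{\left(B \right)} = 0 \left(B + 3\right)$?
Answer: $- \frac{95727525}{217} \approx -4.4114 \cdot 10^{5}$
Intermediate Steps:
$n{\left(B \right)} = 0$ ($n{\left(B \right)} = 0 \left(3 + B\right) = 0$)
$p{\left(V,F \right)} = \frac{1}{7}$ ($p{\left(V,F \right)} = \frac{1}{0 + 7} = \frac{1}{7}$)
$-441141 + \frac{p{\left(-7,6 \right)} U{\left(9 \right)}}{40 - 9} = -441141 + \frac{\frac{1}{7} \cdot 9 \left(-1 + 9\right)}{40 - 9} = -441141 + \frac{\frac{1}{7} \cdot 9 \cdot 8}{31} = -441141 + \frac{1}{7} \cdot 72 \cdot \frac{1}{31} = -441141 + \frac{72}{7} \cdot \frac{1}{31} = -441141 + \frac{72}{217} = - \frac{95727525}{217}$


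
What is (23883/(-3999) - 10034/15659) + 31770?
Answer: 663011374569/20873447 ≈ 31763.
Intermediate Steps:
(23883/(-3999) - 10034/15659) + 31770 = (23883*(-1/3999) - 10034*1/15659) + 31770 = (-7961/1333 - 10034/15659) + 31770 = -138036621/20873447 + 31770 = 663011374569/20873447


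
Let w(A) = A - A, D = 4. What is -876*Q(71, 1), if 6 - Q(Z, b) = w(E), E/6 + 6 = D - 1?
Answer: -5256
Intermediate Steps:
E = -18 (E = -36 + 6*(4 - 1) = -36 + 6*3 = -36 + 18 = -18)
w(A) = 0
Q(Z, b) = 6 (Q(Z, b) = 6 - 1*0 = 6 + 0 = 6)
-876*Q(71, 1) = -876*6 = -5256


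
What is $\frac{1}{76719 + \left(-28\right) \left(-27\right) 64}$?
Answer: $\frac{1}{125103} \approx 7.9934 \cdot 10^{-6}$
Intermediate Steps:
$\frac{1}{76719 + \left(-28\right) \left(-27\right) 64} = \frac{1}{76719 + 756 \cdot 64} = \frac{1}{76719 + 48384} = \frac{1}{125103}$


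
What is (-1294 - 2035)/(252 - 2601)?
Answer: 3329/2349 ≈ 1.4172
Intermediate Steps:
(-1294 - 2035)/(252 - 2601) = -3329/(-2349) = -3329*(-1/2349) = 3329/2349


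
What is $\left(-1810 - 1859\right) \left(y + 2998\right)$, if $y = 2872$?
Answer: $-21537030$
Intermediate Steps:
$\left(-1810 - 1859\right) \left(y + 2998\right) = \left(-1810 - 1859\right) \left(2872 + 2998\right) = \left(-3669\right) 5870 = -21537030$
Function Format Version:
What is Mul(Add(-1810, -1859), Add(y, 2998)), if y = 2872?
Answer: -21537030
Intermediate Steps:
Mul(Add(-1810, -1859), Add(y, 2998)) = Mul(Add(-1810, -1859), Add(2872, 2998)) = Mul(-3669, 5870) = -21537030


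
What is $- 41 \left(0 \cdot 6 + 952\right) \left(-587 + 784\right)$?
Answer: $-7689304$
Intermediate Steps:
$- 41 \left(0 \cdot 6 + 952\right) \left(-587 + 784\right) = - 41 \left(0 + 952\right) 197 = - 41 \cdot 952 \cdot 197 = \left(-41\right) 187544 = -7689304$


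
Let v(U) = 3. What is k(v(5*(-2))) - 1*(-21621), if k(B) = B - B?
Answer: 21621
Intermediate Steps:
k(B) = 0
k(v(5*(-2))) - 1*(-21621) = 0 - 1*(-21621) = 0 + 21621 = 21621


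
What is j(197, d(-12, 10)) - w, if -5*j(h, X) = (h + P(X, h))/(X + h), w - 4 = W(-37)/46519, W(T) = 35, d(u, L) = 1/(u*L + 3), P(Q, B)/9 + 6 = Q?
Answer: -11112661179/2680424780 ≈ -4.1459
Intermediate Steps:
P(Q, B) = -54 + 9*Q
d(u, L) = 1/(3 + L*u) (d(u, L) = 1/(L*u + 3) = 1/(3 + L*u))
w = 186111/46519 (w = 4 + 35/46519 = 186111/46519 ≈ 4.0008)
j(h, X) = -(-54 + h + 9*X)/(5*(X + h)) (j(h, X) = -(h + (-54 + 9*X))/(5*(X + h)) = -(-54 + h + 9*X)/(5*(X + h)))
j(197, d(-12, 10)) - w = (54 - 1*197 - 9/(3 + 10*(-12)))/(5*(1/(3 + 10*(-12)) + 197)) - 1*186111/46519 = (54 - 197 - 9/(3 - 120))/(5*(1/(3 - 120) + 197)) - 186111/46519 = (54 - 197 - 9/(-117))/(5*(1/(-117) + 197)) - 186111/46519 = (54 - 197 - 9*(-1/117))/(5*(-1/117 + 197)) - 186111/46519 = (54 - 197 + 1/13)/(5*(23048/117)) - 186111/46519 = (⅕)*(117/23048)*(-1858/13) - 186111/46519 = -8361/57620 - 186111/46519 = -11112661179/2680424780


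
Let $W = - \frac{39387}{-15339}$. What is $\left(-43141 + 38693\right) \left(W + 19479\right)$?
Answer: $- \frac{443061970688}{5113} \approx -8.6654 \cdot 10^{7}$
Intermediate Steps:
$W = \frac{13129}{5113}$ ($W = \left(-39387\right) \left(- \frac{1}{15339}\right) = \frac{13129}{5113} \approx 2.5678$)
$\left(-43141 + 38693\right) \left(W + 19479\right) = \left(-43141 + 38693\right) \left(\frac{13129}{5113} + 19479\right) = \left(-4448\right) \frac{99609256}{5113} = - \frac{443061970688}{5113}$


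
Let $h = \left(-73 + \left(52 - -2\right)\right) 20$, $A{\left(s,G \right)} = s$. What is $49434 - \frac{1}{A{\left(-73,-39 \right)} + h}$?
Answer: $\frac{22393603}{453} \approx 49434.0$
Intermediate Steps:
$h = -380$ ($h = \left(-73 + \left(52 + 2\right)\right) 20 = \left(-73 + 54\right) 20 = \left(-19\right) 20 = -380$)
$49434 - \frac{1}{A{\left(-73,-39 \right)} + h} = 49434 - \frac{1}{-73 - 380} = 49434 - \frac{1}{-453} = 49434 - - \frac{1}{453} = 49434 + \frac{1}{453} = \frac{22393603}{453}$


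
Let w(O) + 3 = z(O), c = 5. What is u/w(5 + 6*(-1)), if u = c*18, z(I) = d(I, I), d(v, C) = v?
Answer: -45/2 ≈ -22.500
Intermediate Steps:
z(I) = I
w(O) = -3 + O
u = 90 (u = 5*18 = 90)
u/w(5 + 6*(-1)) = 90/(-3 + (5 + 6*(-1))) = 90/(-3 + (5 - 6)) = 90/(-3 - 1) = 90/(-4) = 90*(-¼) = -45/2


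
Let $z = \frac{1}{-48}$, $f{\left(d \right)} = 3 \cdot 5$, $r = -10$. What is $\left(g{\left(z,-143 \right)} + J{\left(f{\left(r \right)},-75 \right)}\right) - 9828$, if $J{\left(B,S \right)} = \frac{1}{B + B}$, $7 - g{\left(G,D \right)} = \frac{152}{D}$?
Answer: $- \frac{42127387}{4290} \approx -9819.9$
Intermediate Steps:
$f{\left(d \right)} = 15$
$z = - \frac{1}{48} \approx -0.020833$
$g{\left(G,D \right)} = 7 - \frac{152}{D}$
$J{\left(B,S \right)} = \frac{1}{2 B}$
$\left(g{\left(z,-143 \right)} + J{\left(f{\left(r \right)},-75 \right)}\right) - 9828 = \left(\left(7 - \frac{152}{-143}\right) + \frac{1}{2 \cdot 15}\right) - 9828 = \left(\left(7 - - \frac{152}{143}\right) + \frac{1}{2} \cdot \frac{1}{15}\right) - 9828 = \left(\left(7 + \frac{152}{143}\right) + \frac{1}{30}\right) - 9828 = \left(\frac{1153}{143} + \frac{1}{30}\right) - 9828 = \frac{34733}{4290} - 9828 = - \frac{42127387}{4290}$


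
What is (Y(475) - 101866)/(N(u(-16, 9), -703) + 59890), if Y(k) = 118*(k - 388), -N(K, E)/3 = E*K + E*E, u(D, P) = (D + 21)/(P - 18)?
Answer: 137400/2135863 ≈ 0.064330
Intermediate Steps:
u(D, P) = (21 + D)/(-18 + P)
N(K, E) = -3*E**2 - 3*E*K (N(K, E) = -3*(E*K + E*E) = -3*(E*K + E**2) = -3*(E**2 + E*K) = -3*E**2 - 3*E*K)
Y(k) = -45784 + 118*k (Y(k) = 118*(-388 + k) = -45784 + 118*k)
(Y(475) - 101866)/(N(u(-16, 9), -703) + 59890) = ((-45784 + 118*475) - 101866)/(-3*(-703)*(-703 + (21 - 16)/(-18 + 9)) + 59890) = ((-45784 + 56050) - 101866)/(-3*(-703)*(-703 + 5/(-9)) + 59890) = (10266 - 101866)/(-3*(-703)*(-703 - 1/9*5) + 59890) = -91600/(-3*(-703)*(-703 - 5/9) + 59890) = -91600/(-3*(-703)*(-6332/9) + 59890) = -91600/(-4451396/3 + 59890) = -91600/(-4271726/3) = -91600*(-3/4271726) = 137400/2135863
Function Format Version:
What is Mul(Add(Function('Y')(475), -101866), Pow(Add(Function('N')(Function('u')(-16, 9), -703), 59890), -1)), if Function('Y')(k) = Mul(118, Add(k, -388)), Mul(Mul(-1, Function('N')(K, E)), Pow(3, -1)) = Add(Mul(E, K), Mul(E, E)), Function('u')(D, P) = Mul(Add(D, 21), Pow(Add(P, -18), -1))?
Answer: Rational(137400, 2135863) ≈ 0.064330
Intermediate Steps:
Function('u')(D, P) = Mul(Pow(Add(-18, P), -1), Add(21, D)) (Function('u')(D, P) = Mul(Add(21, D), Pow(Add(-18, P), -1)) = Mul(Pow(Add(-18, P), -1), Add(21, D)))
Function('N')(K, E) = Add(Mul(-3, Pow(E, 2)), Mul(-3, E, K)) (Function('N')(K, E) = Mul(-3, Add(Mul(E, K), Mul(E, E))) = Mul(-3, Add(Mul(E, K), Pow(E, 2))) = Mul(-3, Add(Pow(E, 2), Mul(E, K))) = Add(Mul(-3, Pow(E, 2)), Mul(-3, E, K)))
Function('Y')(k) = Add(-45784, Mul(118, k)) (Function('Y')(k) = Mul(118, Add(-388, k)) = Add(-45784, Mul(118, k)))
Mul(Add(Function('Y')(475), -101866), Pow(Add(Function('N')(Function('u')(-16, 9), -703), 59890), -1)) = Mul(Add(Add(-45784, Mul(118, 475)), -101866), Pow(Add(Mul(-3, -703, Add(-703, Mul(Pow(Add(-18, 9), -1), Add(21, -16)))), 59890), -1)) = Mul(Add(Add(-45784, 56050), -101866), Pow(Add(Mul(-3, -703, Add(-703, Mul(Pow(-9, -1), 5))), 59890), -1)) = Mul(Add(10266, -101866), Pow(Add(Mul(-3, -703, Add(-703, Mul(Rational(-1, 9), 5))), 59890), -1)) = Mul(-91600, Pow(Add(Mul(-3, -703, Add(-703, Rational(-5, 9))), 59890), -1)) = Mul(-91600, Pow(Add(Mul(-3, -703, Rational(-6332, 9)), 59890), -1)) = Mul(-91600, Pow(Add(Rational(-4451396, 3), 59890), -1)) = Mul(-91600, Pow(Rational(-4271726, 3), -1)) = Mul(-91600, Rational(-3, 4271726)) = Rational(137400, 2135863)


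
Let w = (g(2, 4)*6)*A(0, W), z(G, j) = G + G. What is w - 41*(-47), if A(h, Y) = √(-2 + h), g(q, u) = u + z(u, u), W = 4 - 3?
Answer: 1927 + 72*I*√2 ≈ 1927.0 + 101.82*I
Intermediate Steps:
z(G, j) = 2*G
W = 1
g(q, u) = 3*u (g(q, u) = u + 2*u = 3*u)
w = 72*I*√2 (w = ((3*4)*6)*√(-2 + 0) = (12*6)*√(-2) = 72*(I*√2) = 72*I*√2 ≈ 101.82*I)
w - 41*(-47) = 72*I*√2 - 41*(-47) = 72*I*√2 + 1927 = 1927 + 72*I*√2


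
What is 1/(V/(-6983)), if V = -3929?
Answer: 6983/3929 ≈ 1.7773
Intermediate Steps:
1/(V/(-6983)) = 1/(-3929/(-6983)) = 1/(-3929*(-1/6983)) = 1/(3929/6983) = 6983/3929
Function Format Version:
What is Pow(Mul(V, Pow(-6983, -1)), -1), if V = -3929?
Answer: Rational(6983, 3929) ≈ 1.7773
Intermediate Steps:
Pow(Mul(V, Pow(-6983, -1)), -1) = Pow(Mul(-3929, Pow(-6983, -1)), -1) = Pow(Mul(-3929, Rational(-1, 6983)), -1) = Pow(Rational(3929, 6983), -1) = Rational(6983, 3929)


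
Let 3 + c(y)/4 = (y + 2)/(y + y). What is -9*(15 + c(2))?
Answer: -63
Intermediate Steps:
c(y) = -12 + 2*(2 + y)/y (c(y) = -12 + 4*((y + 2)/(y + y)) = -12 + 4*((2 + y)/((2*y))) = -12 + 4*((2 + y)*(1/(2*y))) = -12 + 4*((2 + y)/(2*y)) = -12 + 2*(2 + y)/y)
-9*(15 + c(2)) = -9*(15 + (-10 + 4/2)) = -9*(15 + (-10 + 4*(½))) = -9*(15 + (-10 + 2)) = -9*(15 - 8) = -9*7 = -63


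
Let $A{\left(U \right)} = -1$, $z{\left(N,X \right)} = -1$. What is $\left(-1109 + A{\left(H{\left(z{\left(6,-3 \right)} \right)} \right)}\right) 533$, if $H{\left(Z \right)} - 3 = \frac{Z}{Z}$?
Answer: $-591630$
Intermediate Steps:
$H{\left(Z \right)} = 4$ ($H{\left(Z \right)} = 3 + \frac{Z}{Z} = 3 + 1 = 4$)
$\left(-1109 + A{\left(H{\left(z{\left(6,-3 \right)} \right)} \right)}\right) 533 = \left(-1109 - 1\right) 533 = \left(-1110\right) 533 = -591630$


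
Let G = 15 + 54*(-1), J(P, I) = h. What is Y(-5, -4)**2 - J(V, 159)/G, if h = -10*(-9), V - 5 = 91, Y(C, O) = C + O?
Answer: 1083/13 ≈ 83.308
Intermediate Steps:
V = 96 (V = 5 + 91 = 96)
h = 90
J(P, I) = 90
G = -39 (G = 15 - 54 = -39)
Y(-5, -4)**2 - J(V, 159)/G = (-5 - 4)**2 - 90/(-39) = (-9)**2 - 90*(-1)/39 = 81 - 1*(-30/13) = 81 + 30/13 = 1083/13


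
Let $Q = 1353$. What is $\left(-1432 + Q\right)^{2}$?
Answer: $6241$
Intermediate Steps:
$\left(-1432 + Q\right)^{2} = \left(-1432 + 1353\right)^{2} = \left(-79\right)^{2} = 6241$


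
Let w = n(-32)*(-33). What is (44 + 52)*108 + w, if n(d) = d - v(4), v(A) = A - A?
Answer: 11424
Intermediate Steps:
v(A) = 0
n(d) = d (n(d) = d - 1*0 = d + 0 = d)
w = 1056 (w = -32*(-33) = 1056)
(44 + 52)*108 + w = (44 + 52)*108 + 1056 = 96*108 + 1056 = 10368 + 1056 = 11424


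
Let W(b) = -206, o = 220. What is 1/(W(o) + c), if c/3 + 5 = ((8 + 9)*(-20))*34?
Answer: -1/34901 ≈ -2.8652e-5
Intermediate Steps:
c = -34695 (c = -15 + 3*(((8 + 9)*(-20))*34) = -15 + 3*((17*(-20))*34) = -15 + 3*(-340*34) = -15 + 3*(-11560) = -15 - 34680 = -34695)
1/(W(o) + c) = 1/(-206 - 34695) = 1/(-34901) = -1/34901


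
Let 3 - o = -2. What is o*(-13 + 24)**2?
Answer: 605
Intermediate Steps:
o = 5 (o = 3 - 1*(-2) = 3 + 2 = 5)
o*(-13 + 24)**2 = 5*(-13 + 24)**2 = 5*11**2 = 5*121 = 605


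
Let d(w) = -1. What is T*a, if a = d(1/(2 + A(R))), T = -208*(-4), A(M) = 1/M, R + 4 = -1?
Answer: -832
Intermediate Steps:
R = -5 (R = -4 - 1 = -5)
A(M) = 1/M
T = 832
a = -1
T*a = 832*(-1) = -832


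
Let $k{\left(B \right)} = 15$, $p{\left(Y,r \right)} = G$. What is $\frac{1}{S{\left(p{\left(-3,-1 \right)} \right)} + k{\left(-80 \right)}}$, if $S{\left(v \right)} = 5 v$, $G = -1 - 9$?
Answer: $- \frac{1}{35} \approx -0.028571$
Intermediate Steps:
$G = -10$ ($G = -1 - 9 = -10$)
$p{\left(Y,r \right)} = -10$
$\frac{1}{S{\left(p{\left(-3,-1 \right)} \right)} + k{\left(-80 \right)}} = \frac{1}{5 \left(-10\right) + 15} = \frac{1}{-50 + 15} = \frac{1}{-35} = - \frac{1}{35}$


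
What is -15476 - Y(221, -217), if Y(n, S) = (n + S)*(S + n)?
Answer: -15492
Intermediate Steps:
Y(n, S) = (S + n)² (Y(n, S) = (S + n)*(S + n) = (S + n)²)
-15476 - Y(221, -217) = -15476 - (-217 + 221)² = -15476 - 1*4² = -15476 - 1*16 = -15476 - 16 = -15492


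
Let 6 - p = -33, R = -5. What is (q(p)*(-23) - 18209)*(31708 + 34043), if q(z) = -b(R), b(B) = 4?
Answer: -1191210867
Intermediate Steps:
p = 39 (p = 6 - 1*(-33) = 6 + 33 = 39)
q(z) = -4 (q(z) = -1*4 = -4)
(q(p)*(-23) - 18209)*(31708 + 34043) = (-4*(-23) - 18209)*(31708 + 34043) = (92 - 18209)*65751 = -18117*65751 = -1191210867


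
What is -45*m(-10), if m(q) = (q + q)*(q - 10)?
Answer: -18000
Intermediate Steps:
m(q) = 2*q*(-10 + q) (m(q) = (2*q)*(-10 + q) = 2*q*(-10 + q))
-45*m(-10) = -90*(-10)*(-10 - 10) = -90*(-10)*(-20) = -45*400 = -18000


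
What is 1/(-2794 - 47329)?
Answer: -1/50123 ≈ -1.9951e-5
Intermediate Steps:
1/(-2794 - 47329) = 1/(-50123) = -1/50123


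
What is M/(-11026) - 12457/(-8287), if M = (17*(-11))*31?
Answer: 185390621/91372462 ≈ 2.0290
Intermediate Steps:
M = -5797 (M = -187*31 = -5797)
M/(-11026) - 12457/(-8287) = -5797/(-11026) - 12457/(-8287) = -5797*(-1/11026) - 12457*(-1/8287) = 5797/11026 + 12457/8287 = 185390621/91372462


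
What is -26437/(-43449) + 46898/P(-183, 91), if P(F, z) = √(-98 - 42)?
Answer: 26437/43449 - 23449*I*√35/35 ≈ 0.60846 - 3963.6*I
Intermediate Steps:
P(F, z) = 2*I*√35 (P(F, z) = √(-140) = 2*I*√35)
-26437/(-43449) + 46898/P(-183, 91) = -26437/(-43449) + 46898/((2*I*√35)) = -26437*(-1/43449) + 46898*(-I*√35/70) = 26437/43449 - 23449*I*√35/35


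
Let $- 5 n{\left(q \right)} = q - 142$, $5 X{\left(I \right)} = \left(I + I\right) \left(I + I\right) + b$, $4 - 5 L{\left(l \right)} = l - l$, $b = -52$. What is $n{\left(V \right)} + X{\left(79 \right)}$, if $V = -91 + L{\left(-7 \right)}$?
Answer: $\frac{125721}{25} \approx 5028.8$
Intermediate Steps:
$L{\left(l \right)} = \frac{4}{5}$ ($L{\left(l \right)} = \frac{4}{5} - \frac{l - l}{5} = \frac{4}{5} - 0 = \frac{4}{5} + 0 = \frac{4}{5}$)
$X{\left(I \right)} = - \frac{52}{5} + \frac{4 I^{2}}{5}$ ($X{\left(I \right)} = \frac{\left(I + I\right) \left(I + I\right) - 52}{5} = \frac{2 I 2 I - 52}{5} = \frac{4 I^{2} - 52}{5} = \frac{-52 + 4 I^{2}}{5} = - \frac{52}{5} + \frac{4 I^{2}}{5}$)
$V = - \frac{451}{5}$ ($V = -91 + \frac{4}{5} = - \frac{451}{5} \approx -90.2$)
$n{\left(q \right)} = \frac{142}{5} - \frac{q}{5}$ ($n{\left(q \right)} = - \frac{q - 142}{5} = - \frac{-142 + q}{5} = \frac{142}{5} - \frac{q}{5}$)
$n{\left(V \right)} + X{\left(79 \right)} = \left(\frac{142}{5} - - \frac{451}{25}\right) - \left(\frac{52}{5} - \frac{4 \cdot 79^{2}}{5}\right) = \left(\frac{142}{5} + \frac{451}{25}\right) + \left(- \frac{52}{5} + \frac{4}{5} \cdot 6241\right) = \frac{1161}{25} + \left(- \frac{52}{5} + \frac{24964}{5}\right) = \frac{1161}{25} + \frac{24912}{5} = \frac{125721}{25}$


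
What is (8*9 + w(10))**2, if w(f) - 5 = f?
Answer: 7569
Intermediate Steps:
w(f) = 5 + f
(8*9 + w(10))**2 = (8*9 + (5 + 10))**2 = (72 + 15)**2 = 87**2 = 7569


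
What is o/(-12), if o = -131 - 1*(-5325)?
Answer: -2597/6 ≈ -432.83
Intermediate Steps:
o = 5194 (o = -131 + 5325 = 5194)
o/(-12) = 5194/(-12) = 5194*(-1/12) = -2597/6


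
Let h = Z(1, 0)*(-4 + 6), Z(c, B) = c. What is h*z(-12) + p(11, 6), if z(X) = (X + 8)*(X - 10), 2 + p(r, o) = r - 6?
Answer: 179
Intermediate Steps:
p(r, o) = -8 + r (p(r, o) = -2 + (r - 6) = -2 + (-6 + r) = -8 + r)
z(X) = (-10 + X)*(8 + X) (z(X) = (8 + X)*(-10 + X) = (-10 + X)*(8 + X))
h = 2 (h = 1*(-4 + 6) = 1*2 = 2)
h*z(-12) + p(11, 6) = 2*(-80 + (-12)**2 - 2*(-12)) + (-8 + 11) = 2*(-80 + 144 + 24) + 3 = 2*88 + 3 = 176 + 3 = 179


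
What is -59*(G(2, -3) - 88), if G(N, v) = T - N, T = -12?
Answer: 6018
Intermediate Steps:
G(N, v) = -12 - N
-59*(G(2, -3) - 88) = -59*((-12 - 1*2) - 88) = -59*((-12 - 2) - 88) = -59*(-14 - 88) = -59*(-102) = 6018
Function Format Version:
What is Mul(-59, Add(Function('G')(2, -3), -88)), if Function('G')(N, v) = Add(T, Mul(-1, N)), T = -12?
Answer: 6018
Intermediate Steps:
Function('G')(N, v) = Add(-12, Mul(-1, N))
Mul(-59, Add(Function('G')(2, -3), -88)) = Mul(-59, Add(Add(-12, Mul(-1, 2)), -88)) = Mul(-59, Add(Add(-12, -2), -88)) = Mul(-59, Add(-14, -88)) = Mul(-59, -102) = 6018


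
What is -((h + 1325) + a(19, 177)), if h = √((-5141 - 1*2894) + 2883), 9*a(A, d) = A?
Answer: -11944/9 - 4*I*√322 ≈ -1327.1 - 71.777*I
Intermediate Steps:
a(A, d) = A/9
h = 4*I*√322 (h = √((-5141 - 2894) + 2883) = √(-8035 + 2883) = √(-5152) = 4*I*√322 ≈ 71.777*I)
-((h + 1325) + a(19, 177)) = -((4*I*√322 + 1325) + (⅑)*19) = -((1325 + 4*I*√322) + 19/9) = -(11944/9 + 4*I*√322) = -11944/9 - 4*I*√322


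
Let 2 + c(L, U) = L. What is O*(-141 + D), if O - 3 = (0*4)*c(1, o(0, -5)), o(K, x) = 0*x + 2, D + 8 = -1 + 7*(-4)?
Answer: -534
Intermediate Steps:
D = -37 (D = -8 + (-1 + 7*(-4)) = -8 + (-1 - 28) = -8 - 29 = -37)
o(K, x) = 2 (o(K, x) = 0 + 2 = 2)
c(L, U) = -2 + L
O = 3 (O = 3 + (0*4)*(-2 + 1) = 3 + 0*(-1) = 3 + 0 = 3)
O*(-141 + D) = 3*(-141 - 37) = 3*(-178) = -534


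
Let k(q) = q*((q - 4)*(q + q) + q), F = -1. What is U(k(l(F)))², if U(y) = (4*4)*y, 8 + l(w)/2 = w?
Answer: 49689759744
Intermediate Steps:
l(w) = -16 + 2*w
k(q) = q*(q + 2*q*(-4 + q)) (k(q) = q*((-4 + q)*(2*q) + q) = q*(2*q*(-4 + q) + q) = q*(q + 2*q*(-4 + q)))
U(y) = 16*y
U(k(l(F)))² = (16*((-16 + 2*(-1))²*(-7 + 2*(-16 + 2*(-1)))))² = (16*((-16 - 2)²*(-7 + 2*(-16 - 2))))² = (16*((-18)²*(-7 + 2*(-18))))² = (16*(324*(-7 - 36)))² = (16*(324*(-43)))² = (16*(-13932))² = (-222912)² = 49689759744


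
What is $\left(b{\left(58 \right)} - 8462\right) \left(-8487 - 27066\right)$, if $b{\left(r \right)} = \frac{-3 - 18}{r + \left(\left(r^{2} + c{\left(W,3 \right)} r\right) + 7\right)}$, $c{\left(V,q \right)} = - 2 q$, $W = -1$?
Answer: $\frac{308972670993}{1027} \approx 3.0085 \cdot 10^{8}$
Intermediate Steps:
$b{\left(r \right)} = - \frac{21}{7 + r^{2} - 5 r}$ ($b{\left(r \right)} = \frac{-3 - 18}{r + \left(\left(r^{2} + \left(-2\right) 3 r\right) + 7\right)} = - \frac{21}{r + \left(\left(r^{2} - 6 r\right) + 7\right)} = - \frac{21}{r + \left(7 + r^{2} - 6 r\right)} = - \frac{21}{7 + r^{2} - 5 r}$)
$\left(b{\left(58 \right)} - 8462\right) \left(-8487 - 27066\right) = \left(- \frac{21}{7 + 58^{2} - 290} - 8462\right) \left(-8487 - 27066\right) = \left(- \frac{21}{7 + 3364 - 290} - 8462\right) \left(-35553\right) = \left(- \frac{21}{3081} - 8462\right) \left(-35553\right) = \left(\left(-21\right) \frac{1}{3081} - 8462\right) \left(-35553\right) = \left(- \frac{7}{1027} - 8462\right) \left(-35553\right) = \left(- \frac{8690481}{1027}\right) \left(-35553\right) = \frac{308972670993}{1027}$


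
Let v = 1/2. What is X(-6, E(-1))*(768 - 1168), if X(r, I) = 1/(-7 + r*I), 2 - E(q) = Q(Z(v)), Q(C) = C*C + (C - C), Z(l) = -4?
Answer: -400/77 ≈ -5.1948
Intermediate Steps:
v = ½ ≈ 0.50000
Q(C) = C² (Q(C) = C² + 0 = C²)
E(q) = -14 (E(q) = 2 - 1*(-4)² = 2 - 1*16 = 2 - 16 = -14)
X(r, I) = 1/(-7 + I*r)
X(-6, E(-1))*(768 - 1168) = (768 - 1168)/(-7 - 14*(-6)) = -400/(-7 + 84) = -400/77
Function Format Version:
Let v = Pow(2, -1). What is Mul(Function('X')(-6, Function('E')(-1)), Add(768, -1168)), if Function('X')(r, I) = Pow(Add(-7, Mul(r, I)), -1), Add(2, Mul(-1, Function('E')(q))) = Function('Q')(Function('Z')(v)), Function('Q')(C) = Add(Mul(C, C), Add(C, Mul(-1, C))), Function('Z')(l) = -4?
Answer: Rational(-400, 77) ≈ -5.1948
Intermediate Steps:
v = Rational(1, 2) ≈ 0.50000
Function('Q')(C) = Pow(C, 2) (Function('Q')(C) = Add(Pow(C, 2), 0) = Pow(C, 2))
Function('E')(q) = -14 (Function('E')(q) = Add(2, Mul(-1, Pow(-4, 2))) = Add(2, Mul(-1, 16)) = Add(2, -16) = -14)
Function('X')(r, I) = Pow(Add(-7, Mul(I, r)), -1)
Mul(Function('X')(-6, Function('E')(-1)), Add(768, -1168)) = Mul(Pow(Add(-7, Mul(-14, -6)), -1), Add(768, -1168)) = Mul(Pow(Add(-7, 84), -1), -400) = Mul(Pow(77, -1), -400) = Mul(Rational(1, 77), -400) = Rational(-400, 77)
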